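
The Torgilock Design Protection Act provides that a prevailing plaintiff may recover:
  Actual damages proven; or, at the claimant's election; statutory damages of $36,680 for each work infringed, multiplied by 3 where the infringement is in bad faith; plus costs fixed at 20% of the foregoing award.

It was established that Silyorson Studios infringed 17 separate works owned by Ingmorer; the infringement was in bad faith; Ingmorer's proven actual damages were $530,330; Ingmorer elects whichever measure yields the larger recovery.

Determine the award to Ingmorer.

Statutory damages: 17 × $36,680 = $623,560
Trebled: 3 × $623,560 = $1,870,680
Greater of actual damages ($530,330) or enhanced statutory damages ($1,870,680): $1,870,680
Costs: 20% of $1,870,680 = $374,136
Award plus costs: $1,870,680 + $374,136 = $2,244,816

$2,244,816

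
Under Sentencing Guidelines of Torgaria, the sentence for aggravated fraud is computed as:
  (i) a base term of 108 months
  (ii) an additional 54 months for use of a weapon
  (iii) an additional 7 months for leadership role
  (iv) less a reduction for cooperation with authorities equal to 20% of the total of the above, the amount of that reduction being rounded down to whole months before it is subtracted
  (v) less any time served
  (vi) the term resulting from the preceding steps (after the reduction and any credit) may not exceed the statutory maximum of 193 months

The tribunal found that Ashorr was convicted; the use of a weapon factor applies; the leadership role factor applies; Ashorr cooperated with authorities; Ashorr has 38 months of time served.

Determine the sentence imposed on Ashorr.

98 months

Use of a weapon enhancement: +54 months
Leadership role enhancement: +7 months
Adjusted term: 108 months + 54 months + 7 months = 169 months
Cooperation with authorities reduction: 20% of 169 months = 33 months (rounded down)
After reduction: 169 − 33 = 136 months
Less time served: 136 months − 38 months = 98 months
Cap at 193 months: 98 months is within the cap, no reduction.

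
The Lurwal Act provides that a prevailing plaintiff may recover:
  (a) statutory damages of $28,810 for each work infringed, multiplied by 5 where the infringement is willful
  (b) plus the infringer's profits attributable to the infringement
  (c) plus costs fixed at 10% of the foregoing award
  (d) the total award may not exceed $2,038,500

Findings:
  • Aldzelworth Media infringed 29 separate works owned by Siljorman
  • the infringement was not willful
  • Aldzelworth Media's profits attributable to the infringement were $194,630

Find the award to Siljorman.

Statutory damages: 29 × $28,810 = $835,490
Infringement not willful: no ×5 enhancement.
Combined award: $835,490 + $194,630 = $1,030,120
Costs: 10% of $1,030,120 = $103,012
Award plus costs: $1,030,120 + $103,012 = $1,133,132
Cap at $2,038,500: $1,133,132 is within the cap, no reduction.

$1,133,132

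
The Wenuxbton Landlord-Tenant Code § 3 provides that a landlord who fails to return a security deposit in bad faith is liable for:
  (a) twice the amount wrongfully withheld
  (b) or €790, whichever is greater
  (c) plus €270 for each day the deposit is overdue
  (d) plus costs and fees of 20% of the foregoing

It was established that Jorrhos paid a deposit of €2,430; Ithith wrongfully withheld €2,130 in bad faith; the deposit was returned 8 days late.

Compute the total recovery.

€7,704

Doubled: 2 × €2,130 = €4,260
Minimum €790: €4,260 meets the minimum, no increase.
Late-return penalty: 8 × €270 = €2,160
Damages plus late penalty: €4,260 + €2,160 = €6,420
Costs and fees: 20% of €6,420 = €1,284
Total recovery: €6,420 + €1,284 = €7,704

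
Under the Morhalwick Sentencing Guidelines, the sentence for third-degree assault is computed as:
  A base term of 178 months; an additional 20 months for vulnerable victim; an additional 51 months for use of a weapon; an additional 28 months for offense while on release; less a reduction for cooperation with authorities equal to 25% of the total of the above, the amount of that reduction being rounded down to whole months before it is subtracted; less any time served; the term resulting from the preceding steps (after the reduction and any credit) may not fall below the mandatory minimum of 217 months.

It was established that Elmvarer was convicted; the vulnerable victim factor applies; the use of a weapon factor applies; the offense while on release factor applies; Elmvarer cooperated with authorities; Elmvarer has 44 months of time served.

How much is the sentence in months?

Sentence: 217 months

Vulnerable victim enhancement: +20 months
Use of a weapon enhancement: +51 months
Offense while on release enhancement: +28 months
Adjusted term: 178 months + 20 months + 51 months + 28 months = 277 months
Cooperation with authorities reduction: 25% of 277 months = 69 months (rounded down)
After reduction: 277 − 69 = 208 months
Less time served: 208 months − 44 months = 164 months
Minimum 217 months: 164 months is below the minimum → 217 months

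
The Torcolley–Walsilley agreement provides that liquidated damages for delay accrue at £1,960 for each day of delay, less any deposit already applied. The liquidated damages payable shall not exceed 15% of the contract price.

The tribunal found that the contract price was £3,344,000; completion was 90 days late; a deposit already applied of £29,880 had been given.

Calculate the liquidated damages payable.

Per-day damages: 90 × £1,960 = £176,400
Less deposit already applied: £176,400 − £29,880 = £146,520
Cap: 15% of £3,344,000 = £501,600
Cap at £501,600: £146,520 is within the cap, no reduction.

£146,520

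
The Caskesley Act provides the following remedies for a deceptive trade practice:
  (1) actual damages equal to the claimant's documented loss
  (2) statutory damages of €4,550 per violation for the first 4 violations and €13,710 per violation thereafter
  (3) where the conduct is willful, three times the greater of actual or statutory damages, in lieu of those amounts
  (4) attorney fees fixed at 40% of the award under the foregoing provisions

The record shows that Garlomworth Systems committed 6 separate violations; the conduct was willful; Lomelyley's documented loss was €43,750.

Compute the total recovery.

Total recovery: €191,604

First 4 violations: 4 × €4,550 = €18,200
Remaining violations: (6 − 4) × €13,710 = €27,420
Statutory damages: €18,200 + €27,420 = €45,620
Greater of actual damages (€43,750) or statutory damages (€45,620): €45,620
Trebled: 3 × €45,620 = €136,860
Attorney fees: 40% of €136,860 = €54,744
Total recovery: €136,860 + €54,744 = €191,604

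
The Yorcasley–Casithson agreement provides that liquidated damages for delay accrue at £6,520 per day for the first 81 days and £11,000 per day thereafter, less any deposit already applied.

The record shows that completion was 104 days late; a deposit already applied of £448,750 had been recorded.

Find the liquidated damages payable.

£332,370

First 81 days: 81 × £6,520 = £528,120
Remaining days: (104 − 81) × £11,000 = £253,000
Accrued per-day damages: £528,120 + £253,000 = £781,120
Less deposit already applied: £781,120 − £448,750 = £332,370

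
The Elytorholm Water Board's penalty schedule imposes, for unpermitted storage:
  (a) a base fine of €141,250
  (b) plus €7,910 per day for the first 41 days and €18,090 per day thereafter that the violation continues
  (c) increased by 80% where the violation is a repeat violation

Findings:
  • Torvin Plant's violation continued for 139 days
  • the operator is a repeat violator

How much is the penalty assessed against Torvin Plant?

€4,029,084

First 41 days: 41 × €7,910 = €324,310
Remaining days: (139 − 41) × €18,090 = €1,772,820
Per-day component: €324,310 + €1,772,820 = €2,097,130
Base plus per-day: €141,250 + €2,097,130 = €2,238,380
Enhancement: 80% of €2,238,380 = €1,790,704
Enhanced fine: €2,238,380 + €1,790,704 = €4,029,084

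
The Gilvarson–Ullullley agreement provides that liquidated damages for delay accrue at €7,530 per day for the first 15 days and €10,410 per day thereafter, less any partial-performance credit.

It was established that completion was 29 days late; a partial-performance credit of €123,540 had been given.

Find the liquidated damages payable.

€135,150

First 15 days: 15 × €7,530 = €112,950
Remaining days: (29 − 15) × €10,410 = €145,740
Accrued per-day damages: €112,950 + €145,740 = €258,690
Less partial-performance credit: €258,690 − €123,540 = €135,150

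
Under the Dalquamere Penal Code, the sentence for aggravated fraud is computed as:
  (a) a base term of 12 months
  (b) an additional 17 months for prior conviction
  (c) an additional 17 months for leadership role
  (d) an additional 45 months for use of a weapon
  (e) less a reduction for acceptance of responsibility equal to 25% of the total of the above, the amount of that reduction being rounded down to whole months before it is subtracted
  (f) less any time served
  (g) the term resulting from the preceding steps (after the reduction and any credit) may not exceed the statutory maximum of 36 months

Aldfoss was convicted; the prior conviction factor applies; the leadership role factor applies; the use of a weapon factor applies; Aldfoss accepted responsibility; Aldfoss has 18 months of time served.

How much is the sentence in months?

Prior conviction enhancement: +17 months
Leadership role enhancement: +17 months
Use of a weapon enhancement: +45 months
Adjusted term: 12 months + 17 months + 17 months + 45 months = 91 months
Acceptance of responsibility reduction: 25% of 91 months = 22 months (rounded down)
After reduction: 91 − 22 = 69 months
Less time served: 69 months − 18 months = 51 months
Cap at 36 months: 51 months exceeds the cap → 36 months

36 months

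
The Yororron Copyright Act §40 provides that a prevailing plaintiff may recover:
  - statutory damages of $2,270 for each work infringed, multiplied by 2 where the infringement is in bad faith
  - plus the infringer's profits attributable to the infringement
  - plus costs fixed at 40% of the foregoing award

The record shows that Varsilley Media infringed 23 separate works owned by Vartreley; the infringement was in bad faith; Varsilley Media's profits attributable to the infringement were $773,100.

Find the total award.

Statutory damages: 23 × $2,270 = $52,210
Doubled: 2 × $52,210 = $104,420
Combined award: $104,420 + $773,100 = $877,520
Costs: 40% of $877,520 = $351,008
Award plus costs: $877,520 + $351,008 = $1,228,528

$1,228,528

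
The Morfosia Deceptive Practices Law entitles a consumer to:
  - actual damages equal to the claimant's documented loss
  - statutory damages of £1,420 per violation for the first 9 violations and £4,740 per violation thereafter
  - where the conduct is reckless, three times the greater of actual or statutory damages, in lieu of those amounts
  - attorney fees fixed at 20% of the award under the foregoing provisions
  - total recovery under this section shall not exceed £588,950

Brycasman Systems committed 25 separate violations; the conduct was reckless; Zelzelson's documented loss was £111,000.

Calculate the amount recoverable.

£399,600

First 9 violations: 9 × £1,420 = £12,780
Remaining violations: (25 − 9) × £4,740 = £75,840
Statutory damages: £12,780 + £75,840 = £88,620
Greater of actual damages (£111,000) or statutory damages (£88,620): £111,000
Trebled: 3 × £111,000 = £333,000
Attorney fees: 20% of £333,000 = £66,600
Total before cap: £333,000 + £66,600 = £399,600
Cap at £588,950: £399,600 is within the cap, no reduction.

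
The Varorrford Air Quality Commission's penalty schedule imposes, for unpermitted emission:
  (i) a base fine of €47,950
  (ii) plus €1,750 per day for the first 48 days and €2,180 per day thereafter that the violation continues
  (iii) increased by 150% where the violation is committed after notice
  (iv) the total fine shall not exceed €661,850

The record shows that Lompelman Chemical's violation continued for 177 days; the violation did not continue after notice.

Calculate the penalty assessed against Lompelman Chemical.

First 48 days: 48 × €1,750 = €84,000
Remaining days: (177 − 48) × €2,180 = €281,220
Per-day component: €84,000 + €281,220 = €365,220
Base plus per-day: €47,950 + €365,220 = €413,170
The violation did not continue after notice: no 150% increase.
Cap at €661,850: €413,170 is within the cap, no reduction.

€413,170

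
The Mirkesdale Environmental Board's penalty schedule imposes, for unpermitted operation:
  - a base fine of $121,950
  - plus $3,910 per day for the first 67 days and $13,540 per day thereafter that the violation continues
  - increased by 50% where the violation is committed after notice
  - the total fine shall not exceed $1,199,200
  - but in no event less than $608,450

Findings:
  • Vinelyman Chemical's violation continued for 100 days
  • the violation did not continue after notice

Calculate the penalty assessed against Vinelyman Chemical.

$830,740

First 67 days: 67 × $3,910 = $261,970
Remaining days: (100 − 67) × $13,540 = $446,820
Per-day component: $261,970 + $446,820 = $708,790
Base plus per-day: $121,950 + $708,790 = $830,740
The violation did not continue after notice: no 50% increase.
Cap at $1,199,200: $830,740 is within the cap, no reduction.
Minimum $608,450: $830,740 meets the minimum, no increase.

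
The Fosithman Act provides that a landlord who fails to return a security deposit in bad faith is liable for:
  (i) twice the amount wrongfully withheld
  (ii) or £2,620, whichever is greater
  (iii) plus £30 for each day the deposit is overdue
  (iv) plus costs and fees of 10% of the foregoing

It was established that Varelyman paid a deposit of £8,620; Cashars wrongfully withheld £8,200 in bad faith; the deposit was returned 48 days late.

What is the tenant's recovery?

Doubled: 2 × £8,200 = £16,400
Minimum £2,620: £16,400 meets the minimum, no increase.
Late-return penalty: 48 × £30 = £1,440
Damages plus late penalty: £16,400 + £1,440 = £17,840
Costs and fees: 10% of £17,840 = £1,784
Total recovery: £17,840 + £1,784 = £19,624

£19,624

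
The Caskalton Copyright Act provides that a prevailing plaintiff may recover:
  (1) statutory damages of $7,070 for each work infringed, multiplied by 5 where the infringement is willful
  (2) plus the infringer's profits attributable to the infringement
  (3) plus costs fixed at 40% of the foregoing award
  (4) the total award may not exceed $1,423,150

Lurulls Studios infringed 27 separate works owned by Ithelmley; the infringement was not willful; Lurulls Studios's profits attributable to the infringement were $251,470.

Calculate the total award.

Award: $619,304

Statutory damages: 27 × $7,070 = $190,890
Infringement not willful: no ×5 enhancement.
Combined award: $190,890 + $251,470 = $442,360
Costs: 40% of $442,360 = $176,944
Award plus costs: $442,360 + $176,944 = $619,304
Cap at $1,423,150: $619,304 is within the cap, no reduction.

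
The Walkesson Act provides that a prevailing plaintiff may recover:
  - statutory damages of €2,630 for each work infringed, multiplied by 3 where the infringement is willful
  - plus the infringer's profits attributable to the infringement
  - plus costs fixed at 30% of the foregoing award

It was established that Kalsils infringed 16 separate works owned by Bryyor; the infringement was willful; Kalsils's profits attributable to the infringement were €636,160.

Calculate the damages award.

€991,120

Statutory damages: 16 × €2,630 = €42,080
Trebled: 3 × €42,080 = €126,240
Combined award: €126,240 + €636,160 = €762,400
Costs: 30% of €762,400 = €228,720
Award plus costs: €762,400 + €228,720 = €991,120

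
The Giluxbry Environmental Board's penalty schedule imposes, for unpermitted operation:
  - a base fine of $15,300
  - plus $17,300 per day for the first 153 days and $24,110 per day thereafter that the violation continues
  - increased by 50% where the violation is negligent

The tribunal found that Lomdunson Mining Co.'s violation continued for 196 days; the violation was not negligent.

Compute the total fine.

First 153 days: 153 × $17,300 = $2,646,900
Remaining days: (196 − 153) × $24,110 = $1,036,730
Per-day component: $2,646,900 + $1,036,730 = $3,683,630
Base plus per-day: $15,300 + $3,683,630 = $3,698,930
The violation was not negligent: no 50% increase.

Civil penalty: $3,698,930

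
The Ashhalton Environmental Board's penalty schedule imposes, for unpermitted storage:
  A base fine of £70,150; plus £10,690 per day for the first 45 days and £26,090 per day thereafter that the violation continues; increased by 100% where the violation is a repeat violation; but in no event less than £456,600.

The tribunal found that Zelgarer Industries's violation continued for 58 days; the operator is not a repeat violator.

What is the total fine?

£890,370

First 45 days: 45 × £10,690 = £481,050
Remaining days: (58 − 45) × £26,090 = £339,170
Per-day component: £481,050 + £339,170 = £820,220
Base plus per-day: £70,150 + £820,220 = £890,370
The operator is not a repeat violator: no 100% increase.
Minimum £456,600: £890,370 meets the minimum, no increase.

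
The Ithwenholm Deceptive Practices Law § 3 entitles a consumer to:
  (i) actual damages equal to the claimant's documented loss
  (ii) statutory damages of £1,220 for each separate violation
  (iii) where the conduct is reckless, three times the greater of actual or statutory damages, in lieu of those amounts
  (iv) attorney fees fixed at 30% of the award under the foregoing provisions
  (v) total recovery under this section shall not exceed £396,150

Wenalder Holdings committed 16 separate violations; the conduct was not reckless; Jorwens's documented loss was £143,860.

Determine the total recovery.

Total recovery: £212,394

Statutory damages: 16 × £1,220 = £19,520
Conduct not reckless: the in-lieu enhancement does not apply.
Actual plus statutory damages: £143,860 + £19,520 = £163,380
Attorney fees: 30% of £163,380 = £49,014
Total before cap: £163,380 + £49,014 = £212,394
Cap at £396,150: £212,394 is within the cap, no reduction.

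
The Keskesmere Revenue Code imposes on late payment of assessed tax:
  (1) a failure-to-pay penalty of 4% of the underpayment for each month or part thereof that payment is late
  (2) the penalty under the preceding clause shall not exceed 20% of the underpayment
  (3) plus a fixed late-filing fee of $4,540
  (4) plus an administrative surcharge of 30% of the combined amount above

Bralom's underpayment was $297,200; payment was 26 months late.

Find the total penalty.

Accrued rate: 4% × 26 = 104%, capped at 20% → 20%
Failure-to-pay penalty: 20% of $297,200 = $59,440
Penalty before surcharge: $59,440 + $4,540 = $63,980
Administrative surcharge: 30% of $63,980 = $19,194
Total penalty: $63,980 + $19,194 = $83,174

$83,174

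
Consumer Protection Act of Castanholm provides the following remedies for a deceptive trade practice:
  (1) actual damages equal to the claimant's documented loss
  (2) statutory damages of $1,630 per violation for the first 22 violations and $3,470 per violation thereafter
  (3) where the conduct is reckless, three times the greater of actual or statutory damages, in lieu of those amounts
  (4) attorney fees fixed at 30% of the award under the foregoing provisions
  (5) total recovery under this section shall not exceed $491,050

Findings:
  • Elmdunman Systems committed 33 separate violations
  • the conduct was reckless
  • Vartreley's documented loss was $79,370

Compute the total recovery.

$309,543

First 22 violations: 22 × $1,630 = $35,860
Remaining violations: (33 − 22) × $3,470 = $38,170
Statutory damages: $35,860 + $38,170 = $74,030
Greater of actual damages ($79,370) or statutory damages ($74,030): $79,370
Trebled: 3 × $79,370 = $238,110
Attorney fees: 30% of $238,110 = $71,433
Total before cap: $238,110 + $71,433 = $309,543
Cap at $491,050: $309,543 is within the cap, no reduction.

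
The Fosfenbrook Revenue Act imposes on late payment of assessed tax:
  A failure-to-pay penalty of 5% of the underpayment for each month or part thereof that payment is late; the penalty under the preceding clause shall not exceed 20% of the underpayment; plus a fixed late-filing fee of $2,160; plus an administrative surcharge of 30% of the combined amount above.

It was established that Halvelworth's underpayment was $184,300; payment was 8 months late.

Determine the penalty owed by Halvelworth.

Accrued rate: 5% × 8 = 40%, capped at 20% → 20%
Failure-to-pay penalty: 20% of $184,300 = $36,860
Penalty before surcharge: $36,860 + $2,160 = $39,020
Administrative surcharge: 30% of $39,020 = $11,706
Total penalty: $39,020 + $11,706 = $50,726

$50,726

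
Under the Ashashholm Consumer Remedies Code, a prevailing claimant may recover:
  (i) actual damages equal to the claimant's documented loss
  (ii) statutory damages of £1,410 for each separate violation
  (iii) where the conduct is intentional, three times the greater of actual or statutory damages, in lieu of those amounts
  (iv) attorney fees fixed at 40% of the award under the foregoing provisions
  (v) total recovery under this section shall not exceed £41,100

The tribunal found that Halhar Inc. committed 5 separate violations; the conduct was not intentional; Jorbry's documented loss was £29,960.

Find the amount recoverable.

Statutory damages: 5 × £1,410 = £7,050
Conduct not intentional: the in-lieu enhancement does not apply.
Actual plus statutory damages: £29,960 + £7,050 = £37,010
Attorney fees: 40% of £37,010 = £14,804
Total before cap: £37,010 + £14,804 = £51,814
Cap at £41,100: £51,814 exceeds the cap → £41,100

£41,100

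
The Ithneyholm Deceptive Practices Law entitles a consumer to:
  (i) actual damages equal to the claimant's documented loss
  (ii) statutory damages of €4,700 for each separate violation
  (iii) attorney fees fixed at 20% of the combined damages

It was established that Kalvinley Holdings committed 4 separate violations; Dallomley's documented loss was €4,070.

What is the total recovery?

Statutory damages: 4 × €4,700 = €18,800
Combined damages: €4,070 + €18,800 = €22,870
Attorney fees: 20% of €22,870 = €4,574
Total recovery: €22,870 + €4,574 = €27,444

€27,444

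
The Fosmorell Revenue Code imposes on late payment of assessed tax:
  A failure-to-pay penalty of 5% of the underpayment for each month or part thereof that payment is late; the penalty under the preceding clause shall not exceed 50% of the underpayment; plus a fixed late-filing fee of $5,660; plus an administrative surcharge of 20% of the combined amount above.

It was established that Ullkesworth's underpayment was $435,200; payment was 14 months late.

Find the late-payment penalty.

Accrued rate: 5% × 14 = 70%, capped at 50% → 50%
Failure-to-pay penalty: 50% of $435,200 = $217,600
Penalty before surcharge: $217,600 + $5,660 = $223,260
Administrative surcharge: 20% of $223,260 = $44,652
Total penalty: $223,260 + $44,652 = $267,912

$267,912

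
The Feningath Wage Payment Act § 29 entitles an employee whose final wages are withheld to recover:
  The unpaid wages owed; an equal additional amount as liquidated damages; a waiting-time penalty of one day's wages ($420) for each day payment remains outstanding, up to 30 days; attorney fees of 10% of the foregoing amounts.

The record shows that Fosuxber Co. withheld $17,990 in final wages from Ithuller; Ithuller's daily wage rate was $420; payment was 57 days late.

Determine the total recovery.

Total award: $53,438

Liquidated damages (equal amount): $17,990
Penalty days: min(57, 30) = 30
Waiting-time penalty: 30 × $420 = $12,600
Subtotal: $17,990 + $17,990 + $12,600 = $48,580
Attorney fees: 10% of $48,580 = $4,858
Total award: $48,580 + $4,858 = $53,438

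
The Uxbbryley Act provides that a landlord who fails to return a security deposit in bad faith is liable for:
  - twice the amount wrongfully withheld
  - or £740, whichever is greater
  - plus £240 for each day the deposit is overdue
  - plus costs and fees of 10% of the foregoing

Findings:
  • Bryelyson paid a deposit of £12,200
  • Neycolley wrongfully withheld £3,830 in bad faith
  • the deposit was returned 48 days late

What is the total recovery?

Doubled: 2 × £3,830 = £7,660
Minimum £740: £7,660 meets the minimum, no increase.
Late-return penalty: 48 × £240 = £11,520
Damages plus late penalty: £7,660 + £11,520 = £19,180
Costs and fees: 10% of £19,180 = £1,918
Total recovery: £19,180 + £1,918 = £21,098

£21,098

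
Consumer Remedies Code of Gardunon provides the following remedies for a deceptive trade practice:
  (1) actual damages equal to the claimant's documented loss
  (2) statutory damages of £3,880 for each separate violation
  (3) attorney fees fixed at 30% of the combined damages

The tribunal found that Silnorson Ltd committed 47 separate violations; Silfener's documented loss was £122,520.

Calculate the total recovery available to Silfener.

£396,344

Statutory damages: 47 × £3,880 = £182,360
Combined damages: £122,520 + £182,360 = £304,880
Attorney fees: 30% of £304,880 = £91,464
Total recovery: £304,880 + £91,464 = £396,344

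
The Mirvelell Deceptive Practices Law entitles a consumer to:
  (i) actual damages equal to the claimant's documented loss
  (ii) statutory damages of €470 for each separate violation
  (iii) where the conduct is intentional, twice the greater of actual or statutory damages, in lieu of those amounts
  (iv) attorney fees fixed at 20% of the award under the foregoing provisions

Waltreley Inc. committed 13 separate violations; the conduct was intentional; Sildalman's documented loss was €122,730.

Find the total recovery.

Statutory damages: 13 × €470 = €6,110
Greater of actual damages (€122,730) or statutory damages (€6,110): €122,730
Doubled: 2 × €122,730 = €245,460
Attorney fees: 20% of €245,460 = €49,092
Total recovery: €245,460 + €49,092 = €294,552

Total recovery: €294,552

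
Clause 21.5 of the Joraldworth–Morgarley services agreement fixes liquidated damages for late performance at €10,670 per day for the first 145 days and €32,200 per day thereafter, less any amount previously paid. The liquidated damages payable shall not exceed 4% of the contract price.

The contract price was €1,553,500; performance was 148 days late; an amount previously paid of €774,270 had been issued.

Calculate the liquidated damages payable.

First 145 days: 145 × €10,670 = €1,547,150
Remaining days: (148 − 145) × €32,200 = €96,600
Accrued per-day damages: €1,547,150 + €96,600 = €1,643,750
Less amount previously paid: €1,643,750 − €774,270 = €869,480
Cap: 4% of €1,553,500 = €62,140
Cap at €62,140: €869,480 exceeds the cap → €62,140

€62,140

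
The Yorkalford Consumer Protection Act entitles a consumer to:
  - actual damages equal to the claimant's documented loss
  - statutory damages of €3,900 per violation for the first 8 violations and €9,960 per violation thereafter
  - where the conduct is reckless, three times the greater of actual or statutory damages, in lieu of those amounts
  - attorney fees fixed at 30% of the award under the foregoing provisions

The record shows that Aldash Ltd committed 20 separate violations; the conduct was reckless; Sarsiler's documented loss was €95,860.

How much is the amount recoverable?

First 8 violations: 8 × €3,900 = €31,200
Remaining violations: (20 − 8) × €9,960 = €119,520
Statutory damages: €31,200 + €119,520 = €150,720
Greater of actual damages (€95,860) or statutory damages (€150,720): €150,720
Trebled: 3 × €150,720 = €452,160
Attorney fees: 30% of €452,160 = €135,648
Total recovery: €452,160 + €135,648 = €587,808

€587,808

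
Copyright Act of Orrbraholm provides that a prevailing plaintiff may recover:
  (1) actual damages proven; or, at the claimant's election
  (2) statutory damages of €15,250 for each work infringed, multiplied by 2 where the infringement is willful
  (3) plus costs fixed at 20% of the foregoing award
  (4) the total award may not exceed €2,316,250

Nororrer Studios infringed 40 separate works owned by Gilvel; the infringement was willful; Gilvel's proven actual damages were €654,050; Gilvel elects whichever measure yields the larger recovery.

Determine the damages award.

€1,464,000

Statutory damages: 40 × €15,250 = €610,000
Doubled: 2 × €610,000 = €1,220,000
Greater of actual damages (€654,050) or enhanced statutory damages (€1,220,000): €1,220,000
Costs: 20% of €1,220,000 = €244,000
Award plus costs: €1,220,000 + €244,000 = €1,464,000
Cap at €2,316,250: €1,464,000 is within the cap, no reduction.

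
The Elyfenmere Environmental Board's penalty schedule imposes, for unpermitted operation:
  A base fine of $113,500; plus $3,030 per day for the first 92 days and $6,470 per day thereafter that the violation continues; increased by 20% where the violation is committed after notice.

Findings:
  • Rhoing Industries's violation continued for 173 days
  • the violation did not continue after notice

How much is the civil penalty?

First 92 days: 92 × $3,030 = $278,760
Remaining days: (173 − 92) × $6,470 = $524,070
Per-day component: $278,760 + $524,070 = $802,830
Base plus per-day: $113,500 + $802,830 = $916,330
The violation did not continue after notice: no 20% increase.

$916,330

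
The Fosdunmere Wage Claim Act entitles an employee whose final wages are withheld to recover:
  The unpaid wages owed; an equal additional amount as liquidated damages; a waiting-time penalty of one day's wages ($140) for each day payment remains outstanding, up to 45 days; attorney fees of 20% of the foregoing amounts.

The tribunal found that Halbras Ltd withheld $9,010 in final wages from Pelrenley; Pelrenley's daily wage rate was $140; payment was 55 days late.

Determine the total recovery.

$29,184

Liquidated damages (equal amount): $9,010
Penalty days: min(55, 45) = 45
Waiting-time penalty: 45 × $140 = $6,300
Subtotal: $9,010 + $9,010 + $6,300 = $24,320
Attorney fees: 20% of $24,320 = $4,864
Total award: $24,320 + $4,864 = $29,184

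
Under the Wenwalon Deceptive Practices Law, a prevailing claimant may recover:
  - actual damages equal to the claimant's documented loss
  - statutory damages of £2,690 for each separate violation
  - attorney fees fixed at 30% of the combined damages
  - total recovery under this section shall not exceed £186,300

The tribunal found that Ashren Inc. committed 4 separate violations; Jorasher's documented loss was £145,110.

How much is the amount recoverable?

Total recovery: £186,300

Statutory damages: 4 × £2,690 = £10,760
Combined damages: £145,110 + £10,760 = £155,870
Attorney fees: 30% of £155,870 = £46,761
Total before cap: £155,870 + £46,761 = £202,631
Cap at £186,300: £202,631 exceeds the cap → £186,300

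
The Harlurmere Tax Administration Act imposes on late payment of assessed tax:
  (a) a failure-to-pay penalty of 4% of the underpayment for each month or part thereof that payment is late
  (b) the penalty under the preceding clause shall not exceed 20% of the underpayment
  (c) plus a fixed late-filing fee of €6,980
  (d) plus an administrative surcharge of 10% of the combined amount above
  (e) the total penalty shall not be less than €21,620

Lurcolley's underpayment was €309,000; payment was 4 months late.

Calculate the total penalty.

Accrued rate: 4% × 4 = 16%, capped at 20% → 16%
Failure-to-pay penalty: 16% of €309,000 = €49,440
Penalty before surcharge: €49,440 + €6,980 = €56,420
Administrative surcharge: 10% of €56,420 = €5,642
Total penalty: €56,420 + €5,642 = €62,062
Minimum €21,620: €62,062 meets the minimum, no increase.

€62,062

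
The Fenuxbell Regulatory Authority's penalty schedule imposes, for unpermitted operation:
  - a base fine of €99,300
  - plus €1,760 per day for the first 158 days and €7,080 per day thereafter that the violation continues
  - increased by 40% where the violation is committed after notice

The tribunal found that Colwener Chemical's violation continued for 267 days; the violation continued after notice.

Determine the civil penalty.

Civil penalty: €1,608,740

First 158 days: 158 × €1,760 = €278,080
Remaining days: (267 − 158) × €7,080 = €771,720
Per-day component: €278,080 + €771,720 = €1,049,800
Base plus per-day: €99,300 + €1,049,800 = €1,149,100
Enhancement: 40% of €1,149,100 = €459,640
Enhanced fine: €1,149,100 + €459,640 = €1,608,740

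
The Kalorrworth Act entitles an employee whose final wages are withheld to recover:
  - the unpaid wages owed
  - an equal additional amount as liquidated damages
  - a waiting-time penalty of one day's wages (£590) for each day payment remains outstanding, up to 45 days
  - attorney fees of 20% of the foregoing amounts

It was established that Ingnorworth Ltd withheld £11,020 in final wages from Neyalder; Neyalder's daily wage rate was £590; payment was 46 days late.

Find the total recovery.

Liquidated damages (equal amount): £11,020
Penalty days: min(46, 45) = 45
Waiting-time penalty: 45 × £590 = £26,550
Subtotal: £11,020 + £11,020 + £26,550 = £48,590
Attorney fees: 20% of £48,590 = £9,718
Total award: £48,590 + £9,718 = £58,308

Total award: £58,308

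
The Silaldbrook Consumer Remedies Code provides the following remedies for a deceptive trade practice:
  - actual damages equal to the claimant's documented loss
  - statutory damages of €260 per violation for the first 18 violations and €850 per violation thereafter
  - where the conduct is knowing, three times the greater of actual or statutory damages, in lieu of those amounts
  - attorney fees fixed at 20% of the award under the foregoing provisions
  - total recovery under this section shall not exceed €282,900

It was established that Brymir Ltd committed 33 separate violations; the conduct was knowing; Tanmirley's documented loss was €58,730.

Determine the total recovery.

First 18 violations: 18 × €260 = €4,680
Remaining violations: (33 − 18) × €850 = €12,750
Statutory damages: €4,680 + €12,750 = €17,430
Greater of actual damages (€58,730) or statutory damages (€17,430): €58,730
Trebled: 3 × €58,730 = €176,190
Attorney fees: 20% of €176,190 = €35,238
Total before cap: €176,190 + €35,238 = €211,428
Cap at €282,900: €211,428 is within the cap, no reduction.

€211,428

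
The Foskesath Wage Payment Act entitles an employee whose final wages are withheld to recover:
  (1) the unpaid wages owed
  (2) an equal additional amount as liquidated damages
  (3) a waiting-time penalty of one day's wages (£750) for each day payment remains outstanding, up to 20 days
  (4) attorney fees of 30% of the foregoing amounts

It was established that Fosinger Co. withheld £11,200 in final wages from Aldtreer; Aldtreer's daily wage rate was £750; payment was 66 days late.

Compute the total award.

Total award: £48,620

Liquidated damages (equal amount): £11,200
Penalty days: min(66, 20) = 20
Waiting-time penalty: 20 × £750 = £15,000
Subtotal: £11,200 + £11,200 + £15,000 = £37,400
Attorney fees: 30% of £37,400 = £11,220
Total award: £37,400 + £11,220 = £48,620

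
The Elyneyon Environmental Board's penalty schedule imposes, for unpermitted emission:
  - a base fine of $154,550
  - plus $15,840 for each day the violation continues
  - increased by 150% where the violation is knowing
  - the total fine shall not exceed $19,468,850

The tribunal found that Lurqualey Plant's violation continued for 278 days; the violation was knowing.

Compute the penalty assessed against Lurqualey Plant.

Per-day component: 278 × $15,840 = $4,403,520
Base plus per-day: $154,550 + $4,403,520 = $4,558,070
Enhancement: 150% of $4,558,070 = $6,837,105
Enhanced fine: $4,558,070 + $6,837,105 = $11,395,175
Cap at $19,468,850: $11,395,175 is within the cap, no reduction.

$11,395,175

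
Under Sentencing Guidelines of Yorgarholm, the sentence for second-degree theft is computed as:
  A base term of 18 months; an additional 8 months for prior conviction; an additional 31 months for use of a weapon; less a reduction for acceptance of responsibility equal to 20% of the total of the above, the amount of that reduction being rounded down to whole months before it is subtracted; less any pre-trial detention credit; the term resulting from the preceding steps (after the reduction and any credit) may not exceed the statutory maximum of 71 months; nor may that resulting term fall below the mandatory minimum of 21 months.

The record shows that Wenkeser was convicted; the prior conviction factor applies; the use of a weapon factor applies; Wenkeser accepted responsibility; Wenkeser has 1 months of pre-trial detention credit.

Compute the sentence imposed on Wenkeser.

45 months

Prior conviction enhancement: +8 months
Use of a weapon enhancement: +31 months
Adjusted term: 18 months + 8 months + 31 months = 57 months
Acceptance of responsibility reduction: 20% of 57 months = 11 months (rounded down)
After reduction: 57 − 11 = 46 months
Less pre-trial detention credit: 46 months − 1 months = 45 months
Cap at 71 months: 45 months is within the cap, no reduction.
Minimum 21 months: 45 months meets the minimum, no increase.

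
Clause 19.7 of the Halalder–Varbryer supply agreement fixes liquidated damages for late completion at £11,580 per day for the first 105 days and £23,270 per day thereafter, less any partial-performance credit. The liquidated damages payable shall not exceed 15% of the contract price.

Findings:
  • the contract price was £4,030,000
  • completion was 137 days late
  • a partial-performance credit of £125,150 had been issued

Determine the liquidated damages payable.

£604,500

First 105 days: 105 × £11,580 = £1,215,900
Remaining days: (137 − 105) × £23,270 = £744,640
Accrued per-day damages: £1,215,900 + £744,640 = £1,960,540
Less partial-performance credit: £1,960,540 − £125,150 = £1,835,390
Cap: 15% of £4,030,000 = £604,500
Cap at £604,500: £1,835,390 exceeds the cap → £604,500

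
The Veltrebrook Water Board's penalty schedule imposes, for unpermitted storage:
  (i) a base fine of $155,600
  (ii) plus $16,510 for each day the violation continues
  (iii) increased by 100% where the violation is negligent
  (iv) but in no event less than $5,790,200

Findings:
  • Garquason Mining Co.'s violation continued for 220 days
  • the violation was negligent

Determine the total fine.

Per-day component: 220 × $16,510 = $3,632,200
Base plus per-day: $155,600 + $3,632,200 = $3,787,800
Enhancement: 100% of $3,787,800 = $3,787,800
Enhanced fine: $3,787,800 + $3,787,800 = $7,575,600
Minimum $5,790,200: $7,575,600 meets the minimum, no increase.

$7,575,600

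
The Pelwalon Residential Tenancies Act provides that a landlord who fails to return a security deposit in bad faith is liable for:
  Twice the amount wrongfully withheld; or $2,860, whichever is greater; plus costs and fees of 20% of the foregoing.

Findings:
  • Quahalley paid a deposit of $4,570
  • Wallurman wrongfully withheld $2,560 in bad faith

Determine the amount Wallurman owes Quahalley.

$6,144

Doubled: 2 × $2,560 = $5,120
Minimum $2,860: $5,120 meets the minimum, no increase.
Costs and fees: 20% of $5,120 = $1,024
Total recovery: $5,120 + $1,024 = $6,144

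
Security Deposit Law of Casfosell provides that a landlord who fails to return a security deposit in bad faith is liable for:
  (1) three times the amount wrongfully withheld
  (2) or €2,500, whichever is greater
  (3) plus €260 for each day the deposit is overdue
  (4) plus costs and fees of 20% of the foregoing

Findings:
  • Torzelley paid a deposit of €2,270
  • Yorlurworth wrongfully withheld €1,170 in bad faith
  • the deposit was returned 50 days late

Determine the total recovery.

€19,812

Trebled: 3 × €1,170 = €3,510
Minimum €2,500: €3,510 meets the minimum, no increase.
Late-return penalty: 50 × €260 = €13,000
Damages plus late penalty: €3,510 + €13,000 = €16,510
Costs and fees: 20% of €16,510 = €3,302
Total recovery: €16,510 + €3,302 = €19,812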